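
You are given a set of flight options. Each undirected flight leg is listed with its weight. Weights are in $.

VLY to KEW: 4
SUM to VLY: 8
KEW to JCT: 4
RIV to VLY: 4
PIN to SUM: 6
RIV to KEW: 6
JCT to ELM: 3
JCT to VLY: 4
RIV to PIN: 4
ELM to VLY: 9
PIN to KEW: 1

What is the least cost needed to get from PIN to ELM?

$8

Settle nodes by increasing distance from PIN:
PIN: 0
KEW: 1  (via PIN)
RIV: 4  (via PIN)
JCT: 5  (via KEW)
VLY: 5  (via KEW)
SUM: 6  (via PIN)
ELM: 8  (via JCT)
Shortest route: PIN → KEW → JCT → ELM = $8.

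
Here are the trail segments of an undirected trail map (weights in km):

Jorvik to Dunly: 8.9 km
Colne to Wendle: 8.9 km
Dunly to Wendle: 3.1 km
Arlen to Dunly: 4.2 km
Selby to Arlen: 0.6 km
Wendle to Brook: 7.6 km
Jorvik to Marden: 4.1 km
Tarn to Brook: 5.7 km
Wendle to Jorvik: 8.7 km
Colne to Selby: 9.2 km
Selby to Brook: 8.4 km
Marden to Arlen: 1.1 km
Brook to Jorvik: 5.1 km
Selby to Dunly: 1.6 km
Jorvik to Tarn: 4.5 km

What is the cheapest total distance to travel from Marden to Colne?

10.9 km

Settle nodes by increasing distance from Marden:
Marden: 0
Arlen: 1.1  (via Marden)
Selby: 1.7  (via Arlen)
Dunly: 3.3  (via Selby)
Jorvik: 4.1  (via Marden)
Wendle: 6.4  (via Dunly)
Tarn: 8.6  (via Jorvik)
Brook: 9.2  (via Jorvik)
Colne: 10.9  (via Selby)
Shortest route: Marden → Arlen → Selby → Colne = 10.9 km.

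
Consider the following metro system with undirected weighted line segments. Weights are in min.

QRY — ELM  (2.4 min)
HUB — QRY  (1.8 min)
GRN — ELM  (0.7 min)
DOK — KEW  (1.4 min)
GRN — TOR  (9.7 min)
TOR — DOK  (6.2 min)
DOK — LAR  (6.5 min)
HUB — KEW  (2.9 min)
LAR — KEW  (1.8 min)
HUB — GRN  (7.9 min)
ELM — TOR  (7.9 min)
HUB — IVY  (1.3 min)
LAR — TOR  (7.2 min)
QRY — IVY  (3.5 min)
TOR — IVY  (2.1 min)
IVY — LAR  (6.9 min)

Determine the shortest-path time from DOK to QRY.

6.1 min

Enumerating some paths:
DOK–KEW–HUB–IVY–QRY: 1.4+2.9+1.3+3.5 = 9.1
DOK–KEW–HUB–QRY: 1.4+2.9+1.8 = 6.1
The minimum is 6.1 min via DOK–KEW–HUB–QRY.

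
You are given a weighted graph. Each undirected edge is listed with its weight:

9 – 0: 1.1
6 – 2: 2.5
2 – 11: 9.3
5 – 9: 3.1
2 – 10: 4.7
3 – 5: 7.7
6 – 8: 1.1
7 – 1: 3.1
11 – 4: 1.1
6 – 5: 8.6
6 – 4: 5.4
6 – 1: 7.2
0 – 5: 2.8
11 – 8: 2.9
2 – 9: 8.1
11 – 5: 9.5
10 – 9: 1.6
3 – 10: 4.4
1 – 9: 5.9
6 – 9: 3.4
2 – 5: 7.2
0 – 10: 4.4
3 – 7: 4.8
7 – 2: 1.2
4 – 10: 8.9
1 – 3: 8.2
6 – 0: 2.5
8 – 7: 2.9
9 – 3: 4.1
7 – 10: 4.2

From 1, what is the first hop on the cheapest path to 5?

9

Candidate routes:
1–9–0–5: 5.9+1.1+2.8 = 9.8
1–7–2–5: 3.1+1.2+7.2 = 11.5
1–9–5: 5.9+3.1 = 9
The minimum is 9 via 1–9–5.
So from 1 the first move is to 9.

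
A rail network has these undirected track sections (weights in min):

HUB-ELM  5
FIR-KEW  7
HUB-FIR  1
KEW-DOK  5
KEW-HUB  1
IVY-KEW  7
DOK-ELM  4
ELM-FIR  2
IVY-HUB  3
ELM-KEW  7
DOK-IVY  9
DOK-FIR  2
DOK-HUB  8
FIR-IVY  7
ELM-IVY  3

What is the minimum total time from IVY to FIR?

Running Dijkstra from IVY:
IVY: 0
HUB: 3  (via IVY)
ELM: 3  (via IVY)
FIR: 4  (via HUB)
Shortest route: IVY → HUB → FIR = 4 min.

4 min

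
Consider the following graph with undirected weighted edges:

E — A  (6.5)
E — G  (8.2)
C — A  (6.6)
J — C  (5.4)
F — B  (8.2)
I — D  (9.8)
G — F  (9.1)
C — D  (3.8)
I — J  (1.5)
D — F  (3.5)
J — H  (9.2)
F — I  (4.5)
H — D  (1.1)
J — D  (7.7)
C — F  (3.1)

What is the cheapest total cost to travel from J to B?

Enumerating some paths:
J - I - F - B: 1.5+4.5+8.2 = 14.2
J - C - F - B: 5.4+3.1+8.2 = 16.7
The minimum is 14.2 via J - I - F - B.

14.2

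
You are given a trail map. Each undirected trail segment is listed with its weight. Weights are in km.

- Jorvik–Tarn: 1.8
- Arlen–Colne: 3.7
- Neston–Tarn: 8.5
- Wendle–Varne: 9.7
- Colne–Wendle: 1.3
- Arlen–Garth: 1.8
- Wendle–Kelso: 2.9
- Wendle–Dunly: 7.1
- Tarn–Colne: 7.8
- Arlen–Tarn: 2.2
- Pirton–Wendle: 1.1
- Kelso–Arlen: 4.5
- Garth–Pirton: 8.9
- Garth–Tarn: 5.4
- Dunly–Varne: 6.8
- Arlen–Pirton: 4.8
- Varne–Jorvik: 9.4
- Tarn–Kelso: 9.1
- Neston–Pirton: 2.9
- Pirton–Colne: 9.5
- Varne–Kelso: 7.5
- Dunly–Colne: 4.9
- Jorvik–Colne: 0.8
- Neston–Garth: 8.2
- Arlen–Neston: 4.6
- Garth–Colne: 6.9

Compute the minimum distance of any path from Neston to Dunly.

Candidate routes:
Neston–Pirton–Wendle–Colne–Dunly: 2.9+1.1+1.3+4.9 = 10.2
Neston–Pirton–Wendle–Dunly: 2.9+1.1+7.1 = 11.1
Neston–Arlen–Colne–Dunly: 4.6+3.7+4.9 = 13.2
Cheapest is Neston–Pirton–Wendle–Colne–Dunly at 10.2 km.

10.2 km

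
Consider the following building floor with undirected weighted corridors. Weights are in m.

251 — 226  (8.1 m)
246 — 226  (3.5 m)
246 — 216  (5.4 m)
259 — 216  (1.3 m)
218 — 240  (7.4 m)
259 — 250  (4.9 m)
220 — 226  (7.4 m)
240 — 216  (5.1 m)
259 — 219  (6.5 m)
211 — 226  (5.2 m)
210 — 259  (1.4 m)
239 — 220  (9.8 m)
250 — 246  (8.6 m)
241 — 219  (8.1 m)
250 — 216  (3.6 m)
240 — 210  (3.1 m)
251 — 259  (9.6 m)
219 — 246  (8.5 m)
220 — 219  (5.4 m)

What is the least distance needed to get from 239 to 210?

23.1 m

Enumerating some paths:
239 - 220 - 219 - 259 - 210: 9.8+5.4+6.5+1.4 = 23.1
239 - 220 - 226 - 246 - 216 - 259 - 210: 9.8+7.4+3.5+5.4+1.3+1.4 = 28.8
Cheapest is 239 - 220 - 219 - 259 - 210 at 23.1 m.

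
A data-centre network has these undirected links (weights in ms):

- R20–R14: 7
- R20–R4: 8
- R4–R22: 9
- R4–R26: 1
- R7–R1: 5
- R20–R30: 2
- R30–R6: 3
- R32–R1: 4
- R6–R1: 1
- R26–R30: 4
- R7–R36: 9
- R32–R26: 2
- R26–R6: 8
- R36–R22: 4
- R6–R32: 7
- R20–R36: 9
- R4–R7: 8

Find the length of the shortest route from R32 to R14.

15 ms

Candidate routes:
R32–R1–R6–R30–R20–R14: 4+1+3+2+7 = 17
R32–R26–R30–R20–R14: 2+4+2+7 = 15
R32–R26–R4–R20–R14: 2+1+8+7 = 18
Cheapest is R32–R26–R30–R20–R14 at 15 ms.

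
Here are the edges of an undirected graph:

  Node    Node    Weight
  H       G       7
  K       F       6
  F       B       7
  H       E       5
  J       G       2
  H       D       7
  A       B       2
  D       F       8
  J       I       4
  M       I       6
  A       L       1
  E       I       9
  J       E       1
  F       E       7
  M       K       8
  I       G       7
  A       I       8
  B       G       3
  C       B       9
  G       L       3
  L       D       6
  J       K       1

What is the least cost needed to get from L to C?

12

Running Dijkstra from L:
L: 0
A: 1  (via L)
B: 3  (via A)
G: 3  (via L)
J: 5  (via G)
D: 6  (via L)
E: 6  (via J)
K: 6  (via J)
I: 9  (via A)
F: 10  (via B)
H: 10  (via G)
C: 12  (via B)
Shortest route: L → A → B → C = 12.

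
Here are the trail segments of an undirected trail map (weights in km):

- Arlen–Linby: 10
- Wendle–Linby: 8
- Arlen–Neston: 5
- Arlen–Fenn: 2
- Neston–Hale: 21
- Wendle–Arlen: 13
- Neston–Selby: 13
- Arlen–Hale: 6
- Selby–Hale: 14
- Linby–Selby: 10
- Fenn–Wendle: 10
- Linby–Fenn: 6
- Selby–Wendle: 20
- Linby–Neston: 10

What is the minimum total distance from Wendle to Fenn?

10 km

Enumerating some paths:
Wendle - Fenn: 10 = 10
Wendle - Linby - Fenn: 8+6 = 14
Cheapest is Wendle - Fenn at 10 km.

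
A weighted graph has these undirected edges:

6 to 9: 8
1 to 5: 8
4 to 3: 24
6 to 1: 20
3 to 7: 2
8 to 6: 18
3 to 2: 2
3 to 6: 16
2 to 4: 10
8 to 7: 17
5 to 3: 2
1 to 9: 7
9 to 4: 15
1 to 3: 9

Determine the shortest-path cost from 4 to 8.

Enumerating some paths:
4 - 3 - 7 - 8: 24+2+17 = 43
4 - 9 - 6 - 8: 15+8+18 = 41
4 - 2 - 3 - 7 - 8: 10+2+2+17 = 31
Cheapest is 4 - 2 - 3 - 7 - 8 at 31.

31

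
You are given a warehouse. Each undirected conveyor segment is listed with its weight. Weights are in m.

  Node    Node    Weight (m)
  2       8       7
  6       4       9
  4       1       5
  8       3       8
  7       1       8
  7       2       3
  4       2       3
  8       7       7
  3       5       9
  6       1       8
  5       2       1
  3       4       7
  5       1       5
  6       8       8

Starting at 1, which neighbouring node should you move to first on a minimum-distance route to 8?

5

Compare a few routes:
1 - 4 - 2 - 8: 5+3+7 = 15
1 - 7 - 8: 8+7 = 15
1 - 5 - 2 - 8: 5+1+7 = 13
Cheapest is 1 - 5 - 2 - 8 at 13 m.
So from 1 the first move is to 5.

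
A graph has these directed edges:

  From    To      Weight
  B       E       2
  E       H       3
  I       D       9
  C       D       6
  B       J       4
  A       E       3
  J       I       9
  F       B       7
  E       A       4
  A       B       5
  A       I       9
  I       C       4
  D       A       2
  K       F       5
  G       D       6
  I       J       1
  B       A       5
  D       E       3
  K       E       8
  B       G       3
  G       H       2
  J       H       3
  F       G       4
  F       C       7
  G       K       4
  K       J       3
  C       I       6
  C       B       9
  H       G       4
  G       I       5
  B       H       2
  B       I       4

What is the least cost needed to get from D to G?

Running Dijkstra from D:
D: 0
A: 2  (via D)
E: 3  (via D)
H: 6  (via E)
B: 7  (via A)
G: 10  (via H)
Shortest route: D → E → H → G = 10.

10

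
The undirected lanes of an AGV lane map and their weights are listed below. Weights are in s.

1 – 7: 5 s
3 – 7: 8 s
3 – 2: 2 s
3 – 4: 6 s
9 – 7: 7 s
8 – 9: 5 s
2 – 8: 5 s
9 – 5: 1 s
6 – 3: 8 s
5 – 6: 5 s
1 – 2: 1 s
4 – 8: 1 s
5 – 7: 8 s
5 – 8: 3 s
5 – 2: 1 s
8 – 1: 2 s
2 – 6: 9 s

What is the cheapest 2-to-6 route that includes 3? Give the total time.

Best 2 to 3: 2–3 costing 2
Shortest 3→6: 3–6 = 8
Total via 3: 2 + 8 = 10 s.

10 s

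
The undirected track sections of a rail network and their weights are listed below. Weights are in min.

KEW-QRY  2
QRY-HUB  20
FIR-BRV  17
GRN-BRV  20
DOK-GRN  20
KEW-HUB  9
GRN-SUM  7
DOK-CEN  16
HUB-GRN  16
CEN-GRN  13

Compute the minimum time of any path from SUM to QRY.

34 min

Settle nodes by increasing distance from SUM:
SUM: 0
GRN: 7  (via SUM)
CEN: 20  (via GRN)
HUB: 23  (via GRN)
BRV: 27  (via GRN)
DOK: 27  (via GRN)
KEW: 32  (via HUB)
QRY: 34  (via KEW)
Shortest route: SUM → GRN → HUB → KEW → QRY = 34 min.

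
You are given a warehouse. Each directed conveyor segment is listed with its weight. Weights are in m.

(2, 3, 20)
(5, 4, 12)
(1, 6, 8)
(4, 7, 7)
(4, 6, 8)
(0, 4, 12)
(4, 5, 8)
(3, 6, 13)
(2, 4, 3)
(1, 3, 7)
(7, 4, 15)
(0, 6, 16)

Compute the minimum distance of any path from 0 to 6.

Candidate routes:
0 - 4 - 6: 12+8 = 20
0 - 6: 16 = 16
The minimum is 16 m via 0 - 6.

16 m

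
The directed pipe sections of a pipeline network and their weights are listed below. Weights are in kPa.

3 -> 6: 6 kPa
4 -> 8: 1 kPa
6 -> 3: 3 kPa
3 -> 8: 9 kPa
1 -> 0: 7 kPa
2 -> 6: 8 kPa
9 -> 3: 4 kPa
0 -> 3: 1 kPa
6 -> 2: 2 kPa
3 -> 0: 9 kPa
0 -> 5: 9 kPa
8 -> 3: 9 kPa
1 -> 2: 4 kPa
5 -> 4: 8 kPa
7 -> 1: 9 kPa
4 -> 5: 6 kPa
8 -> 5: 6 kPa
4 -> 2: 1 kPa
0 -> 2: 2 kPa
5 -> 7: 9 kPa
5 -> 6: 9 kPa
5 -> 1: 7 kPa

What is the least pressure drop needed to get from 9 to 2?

12 kPa

Shortest distances from 9:
9: 0
3: 4  (via 9)
6: 10  (via 3)
2: 12  (via 6)
Shortest route: 9 → 3 → 6 → 2 = 12 kPa.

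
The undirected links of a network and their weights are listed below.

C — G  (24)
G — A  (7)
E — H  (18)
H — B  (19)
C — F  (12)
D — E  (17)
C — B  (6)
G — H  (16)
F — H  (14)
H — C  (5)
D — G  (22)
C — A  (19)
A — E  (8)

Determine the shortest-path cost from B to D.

Shortest distances from B:
B: 0
C: 6  (via B)
H: 11  (via C)
F: 18  (via C)
A: 25  (via C)
G: 27  (via H)
E: 29  (via H)
D: 46  (via E)
Shortest route: B → C → H → E → D = 46.

46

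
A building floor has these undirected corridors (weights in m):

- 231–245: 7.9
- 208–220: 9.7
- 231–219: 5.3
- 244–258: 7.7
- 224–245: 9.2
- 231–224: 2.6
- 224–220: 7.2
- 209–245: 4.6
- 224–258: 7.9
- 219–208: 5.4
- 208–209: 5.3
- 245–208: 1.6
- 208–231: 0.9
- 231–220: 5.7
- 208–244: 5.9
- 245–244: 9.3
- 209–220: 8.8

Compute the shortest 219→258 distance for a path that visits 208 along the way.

Best 219 to 208: 219 → 208 costing 5.4
Best 208 to 258: 208 → 231 → 224 → 258 costing 11.4
Total via 208: 5.4 + 11.4 = 16.8 m.

16.8 m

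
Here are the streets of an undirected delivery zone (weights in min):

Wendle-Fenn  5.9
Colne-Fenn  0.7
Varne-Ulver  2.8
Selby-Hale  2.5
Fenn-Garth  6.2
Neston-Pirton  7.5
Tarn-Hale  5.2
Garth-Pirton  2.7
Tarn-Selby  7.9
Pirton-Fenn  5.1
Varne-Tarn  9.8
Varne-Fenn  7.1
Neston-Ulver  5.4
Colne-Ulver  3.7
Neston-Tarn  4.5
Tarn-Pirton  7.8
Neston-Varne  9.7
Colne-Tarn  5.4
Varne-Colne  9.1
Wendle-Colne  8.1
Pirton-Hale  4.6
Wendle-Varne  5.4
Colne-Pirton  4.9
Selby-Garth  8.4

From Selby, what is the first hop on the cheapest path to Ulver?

Hale

Enumerating some paths:
Selby–Hale–Pirton–Colne–Ulver: 2.5+4.6+4.9+3.7 = 15.7
Selby–Hale–Tarn–Colne–Ulver: 2.5+5.2+5.4+3.7 = 16.8
Selby–Hale–Pirton–Fenn–Colne–Ulver: 2.5+4.6+5.1+0.7+3.7 = 16.6
Selby–Tarn–Colne–Ulver: 7.9+5.4+3.7 = 17
The minimum is 15.7 min via Selby–Hale–Pirton–Colne–Ulver.
So from Selby the first move is to Hale.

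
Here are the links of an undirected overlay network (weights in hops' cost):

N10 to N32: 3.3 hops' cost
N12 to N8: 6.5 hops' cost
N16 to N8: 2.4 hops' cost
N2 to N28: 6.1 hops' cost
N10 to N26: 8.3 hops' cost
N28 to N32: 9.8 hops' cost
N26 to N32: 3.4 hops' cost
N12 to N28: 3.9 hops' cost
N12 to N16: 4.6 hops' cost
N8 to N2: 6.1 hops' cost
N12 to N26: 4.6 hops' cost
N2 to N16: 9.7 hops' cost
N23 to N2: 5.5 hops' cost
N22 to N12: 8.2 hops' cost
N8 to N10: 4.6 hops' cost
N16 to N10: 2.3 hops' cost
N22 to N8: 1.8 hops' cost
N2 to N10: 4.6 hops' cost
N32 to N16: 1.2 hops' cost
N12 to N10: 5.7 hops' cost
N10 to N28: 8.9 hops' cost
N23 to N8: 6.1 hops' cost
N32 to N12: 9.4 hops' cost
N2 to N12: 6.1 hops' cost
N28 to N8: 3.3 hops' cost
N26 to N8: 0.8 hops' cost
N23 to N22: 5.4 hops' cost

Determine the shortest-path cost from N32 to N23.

9.7 hops' cost

Compare a few routes:
N32 - N26 - N8 - N23: 3.4+0.8+6.1 = 10.3
N32 - N16 - N8 - N23: 1.2+2.4+6.1 = 9.7
Cheapest is N32 - N16 - N8 - N23 at 9.7 hops' cost.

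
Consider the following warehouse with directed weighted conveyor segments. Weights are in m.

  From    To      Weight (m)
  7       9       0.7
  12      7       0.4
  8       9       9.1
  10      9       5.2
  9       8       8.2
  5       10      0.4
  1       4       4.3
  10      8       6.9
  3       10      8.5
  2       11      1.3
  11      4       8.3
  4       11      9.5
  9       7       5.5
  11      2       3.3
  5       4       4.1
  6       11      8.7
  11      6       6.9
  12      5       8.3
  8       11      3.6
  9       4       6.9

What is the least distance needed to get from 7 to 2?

Compare a few routes:
7 - 9 - 8 - 11 - 2: 0.7+8.2+3.6+3.3 = 15.8
7 - 9 - 4 - 11 - 2: 0.7+6.9+9.5+3.3 = 20.4
The minimum is 15.8 m via 7 - 9 - 8 - 11 - 2.

15.8 m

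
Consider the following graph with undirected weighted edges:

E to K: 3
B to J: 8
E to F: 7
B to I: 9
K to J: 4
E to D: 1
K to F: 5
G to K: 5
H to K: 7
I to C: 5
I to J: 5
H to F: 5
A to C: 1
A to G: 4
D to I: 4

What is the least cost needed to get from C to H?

17

Enumerating some paths:
C → I → D → E → K → H: 5+4+1+3+7 = 20
C → A → G → K → H: 1+4+5+7 = 17
C → A → G → K → F → H: 1+4+5+5+5 = 20
The minimum is 17 via C → A → G → K → H.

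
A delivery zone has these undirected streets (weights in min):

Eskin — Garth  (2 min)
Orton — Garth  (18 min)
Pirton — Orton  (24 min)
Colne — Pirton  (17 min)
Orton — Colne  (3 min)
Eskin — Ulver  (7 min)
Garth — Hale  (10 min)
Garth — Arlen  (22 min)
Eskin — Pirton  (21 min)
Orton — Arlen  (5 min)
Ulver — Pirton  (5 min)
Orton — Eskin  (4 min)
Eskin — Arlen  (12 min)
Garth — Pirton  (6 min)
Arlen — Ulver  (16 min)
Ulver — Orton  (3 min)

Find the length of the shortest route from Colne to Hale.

Running Dijkstra from Colne:
Colne: 0
Orton: 3  (via Colne)
Ulver: 6  (via Orton)
Eskin: 7  (via Orton)
Arlen: 8  (via Orton)
Garth: 9  (via Eskin)
Pirton: 11  (via Ulver)
Hale: 19  (via Garth)
Shortest route: Colne → Orton → Eskin → Garth → Hale = 19 min.

19 min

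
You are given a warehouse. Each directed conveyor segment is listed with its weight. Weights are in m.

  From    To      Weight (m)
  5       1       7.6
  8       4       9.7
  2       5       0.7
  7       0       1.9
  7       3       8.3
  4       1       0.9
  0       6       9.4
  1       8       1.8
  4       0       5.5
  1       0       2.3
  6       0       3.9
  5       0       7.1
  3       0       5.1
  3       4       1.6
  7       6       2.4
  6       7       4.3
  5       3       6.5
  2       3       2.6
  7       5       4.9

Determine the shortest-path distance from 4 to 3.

Settle nodes by increasing distance from 4:
4: 0
1: 0.9  (via 4)
8: 2.7  (via 1)
0: 3.2  (via 1)
6: 12.6  (via 0)
7: 16.9  (via 6)
5: 21.8  (via 7)
3: 25.2  (via 7)
Shortest route: 4–1–0–6–7–3 = 25.2 m.

25.2 m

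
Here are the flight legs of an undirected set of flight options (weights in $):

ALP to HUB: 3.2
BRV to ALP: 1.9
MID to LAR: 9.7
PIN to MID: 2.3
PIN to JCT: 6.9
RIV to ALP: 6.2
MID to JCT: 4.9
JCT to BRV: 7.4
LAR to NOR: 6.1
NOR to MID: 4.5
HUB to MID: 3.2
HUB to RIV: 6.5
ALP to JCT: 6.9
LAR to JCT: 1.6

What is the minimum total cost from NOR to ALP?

Running Dijkstra from NOR:
NOR: 0
MID: 4.5  (via NOR)
LAR: 6.1  (via NOR)
PIN: 6.8  (via MID)
JCT: 7.7  (via LAR)
HUB: 7.7  (via MID)
ALP: 10.9  (via HUB)
Shortest route: NOR–MID–HUB–ALP = $10.9.

$10.9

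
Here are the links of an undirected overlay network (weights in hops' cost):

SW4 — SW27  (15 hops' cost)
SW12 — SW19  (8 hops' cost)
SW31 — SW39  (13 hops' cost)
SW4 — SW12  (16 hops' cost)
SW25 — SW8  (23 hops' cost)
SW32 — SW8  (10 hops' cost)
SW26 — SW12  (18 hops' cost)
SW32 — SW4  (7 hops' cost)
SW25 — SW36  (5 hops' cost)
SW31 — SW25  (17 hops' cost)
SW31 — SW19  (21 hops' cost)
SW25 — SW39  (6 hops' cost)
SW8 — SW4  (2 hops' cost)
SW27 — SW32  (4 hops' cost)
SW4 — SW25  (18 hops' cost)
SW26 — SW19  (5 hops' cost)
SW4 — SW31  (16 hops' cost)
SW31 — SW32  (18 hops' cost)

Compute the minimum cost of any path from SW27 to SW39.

Settle nodes by increasing distance from SW27:
SW27: 0
SW32: 4  (via SW27)
SW4: 11  (via SW32)
SW8: 13  (via SW4)
SW31: 22  (via SW32)
SW12: 27  (via SW4)
SW25: 29  (via SW4)
SW36: 34  (via SW25)
SW19: 35  (via SW12)
SW39: 35  (via SW31)
Shortest route: SW27 → SW32 → SW31 → SW39 = 35 hops' cost.

35 hops' cost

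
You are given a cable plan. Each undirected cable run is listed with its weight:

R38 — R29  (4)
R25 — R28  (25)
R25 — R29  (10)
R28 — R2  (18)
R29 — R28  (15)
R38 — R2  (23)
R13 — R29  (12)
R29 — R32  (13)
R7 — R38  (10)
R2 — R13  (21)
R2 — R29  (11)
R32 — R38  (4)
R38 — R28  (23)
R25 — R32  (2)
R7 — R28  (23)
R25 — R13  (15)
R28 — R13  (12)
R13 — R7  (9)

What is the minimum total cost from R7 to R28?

21

Shortest distances from R7:
R7: 0
R13: 9  (via R7)
R38: 10  (via R7)
R29: 14  (via R38)
R32: 14  (via R38)
R25: 16  (via R32)
R28: 21  (via R13)
Shortest route: R7 → R13 → R28 = 21.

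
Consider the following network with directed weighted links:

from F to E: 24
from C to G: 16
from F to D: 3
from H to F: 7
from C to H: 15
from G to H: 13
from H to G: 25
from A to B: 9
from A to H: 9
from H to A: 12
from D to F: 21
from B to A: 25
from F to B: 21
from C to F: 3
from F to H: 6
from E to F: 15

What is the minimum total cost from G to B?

Settle nodes by increasing distance from G:
G: 0
H: 13  (via G)
F: 20  (via H)
D: 23  (via F)
A: 25  (via H)
B: 34  (via A)
Shortest route: G–H–A–B = 34.

34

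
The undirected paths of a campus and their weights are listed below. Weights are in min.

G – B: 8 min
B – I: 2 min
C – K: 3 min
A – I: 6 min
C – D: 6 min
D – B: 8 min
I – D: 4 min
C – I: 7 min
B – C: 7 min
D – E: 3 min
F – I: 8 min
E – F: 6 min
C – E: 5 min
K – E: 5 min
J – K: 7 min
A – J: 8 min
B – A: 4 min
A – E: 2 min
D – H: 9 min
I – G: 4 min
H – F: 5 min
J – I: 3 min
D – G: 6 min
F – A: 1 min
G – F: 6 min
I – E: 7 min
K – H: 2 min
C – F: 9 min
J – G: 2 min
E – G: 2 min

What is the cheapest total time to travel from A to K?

7 min

Compare a few routes:
A - E - C - K: 2+5+3 = 10
A - F - E - K: 1+6+5 = 12
A - F - H - K: 1+5+2 = 8
A - E - K: 2+5 = 7
The minimum is 7 min via A - E - K.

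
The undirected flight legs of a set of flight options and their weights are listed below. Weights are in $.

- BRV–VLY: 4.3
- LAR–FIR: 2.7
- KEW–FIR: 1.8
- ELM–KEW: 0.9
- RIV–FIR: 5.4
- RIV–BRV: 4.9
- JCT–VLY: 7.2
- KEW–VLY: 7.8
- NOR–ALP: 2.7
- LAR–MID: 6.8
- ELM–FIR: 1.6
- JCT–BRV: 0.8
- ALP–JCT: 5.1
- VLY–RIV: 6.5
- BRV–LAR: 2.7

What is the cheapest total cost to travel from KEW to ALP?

$13.1

Enumerating some paths:
KEW–ELM–FIR–LAR–BRV–JCT–ALP: 0.9+1.6+2.7+2.7+0.8+5.1 = 13.8
KEW–FIR–LAR–BRV–JCT–ALP: 1.8+2.7+2.7+0.8+5.1 = 13.1
Cheapest is KEW–FIR–LAR–BRV–JCT–ALP at $13.1.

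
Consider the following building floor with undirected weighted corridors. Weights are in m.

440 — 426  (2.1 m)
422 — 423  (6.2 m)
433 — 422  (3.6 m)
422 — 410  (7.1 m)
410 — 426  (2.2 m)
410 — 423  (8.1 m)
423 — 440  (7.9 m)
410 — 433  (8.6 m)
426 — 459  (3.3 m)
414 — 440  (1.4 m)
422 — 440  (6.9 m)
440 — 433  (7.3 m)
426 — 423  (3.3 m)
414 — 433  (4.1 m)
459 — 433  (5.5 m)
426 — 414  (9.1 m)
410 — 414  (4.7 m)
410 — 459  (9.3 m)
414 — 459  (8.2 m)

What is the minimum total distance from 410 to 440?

4.3 m

Running Dijkstra from 410:
410: 0
426: 2.2  (via 410)
440: 4.3  (via 426)
Shortest route: 410 → 426 → 440 = 4.3 m.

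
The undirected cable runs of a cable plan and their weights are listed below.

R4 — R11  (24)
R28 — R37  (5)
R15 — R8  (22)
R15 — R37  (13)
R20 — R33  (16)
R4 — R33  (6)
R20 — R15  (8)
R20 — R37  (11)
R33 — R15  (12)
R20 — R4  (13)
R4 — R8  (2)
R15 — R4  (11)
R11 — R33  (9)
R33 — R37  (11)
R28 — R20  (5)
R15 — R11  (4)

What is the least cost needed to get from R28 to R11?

17

Shortest distances from R28:
R28: 0
R20: 5  (via R28)
R37: 5  (via R28)
R15: 13  (via R20)
R33: 16  (via R37)
R11: 17  (via R15)
Shortest route: R28–R20–R15–R11 = 17.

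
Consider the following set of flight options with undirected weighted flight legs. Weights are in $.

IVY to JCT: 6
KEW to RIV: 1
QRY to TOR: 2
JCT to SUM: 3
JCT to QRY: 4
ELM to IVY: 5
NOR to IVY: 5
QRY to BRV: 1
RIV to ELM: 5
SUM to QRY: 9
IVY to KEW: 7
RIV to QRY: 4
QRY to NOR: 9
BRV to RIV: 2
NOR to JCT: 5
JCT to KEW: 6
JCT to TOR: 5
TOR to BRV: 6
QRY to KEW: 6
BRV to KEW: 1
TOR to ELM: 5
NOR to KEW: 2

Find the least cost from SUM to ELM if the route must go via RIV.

$15

Shortest SUM→RIV: SUM → JCT → QRY → BRV → RIV = 10
Shortest RIV→ELM: RIV → ELM = 5
Total via RIV: 10 + 5 = $15.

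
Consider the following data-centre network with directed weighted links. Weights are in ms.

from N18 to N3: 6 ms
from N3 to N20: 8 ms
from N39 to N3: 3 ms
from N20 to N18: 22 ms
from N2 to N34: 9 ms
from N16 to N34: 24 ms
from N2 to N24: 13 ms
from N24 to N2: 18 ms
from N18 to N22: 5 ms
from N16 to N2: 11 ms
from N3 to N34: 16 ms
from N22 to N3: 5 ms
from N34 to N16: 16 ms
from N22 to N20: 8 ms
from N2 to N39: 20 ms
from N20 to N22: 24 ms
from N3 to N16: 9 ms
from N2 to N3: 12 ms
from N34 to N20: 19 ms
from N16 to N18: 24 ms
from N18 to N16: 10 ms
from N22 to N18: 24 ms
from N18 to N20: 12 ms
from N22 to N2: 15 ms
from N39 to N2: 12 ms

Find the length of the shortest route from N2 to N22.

Settle nodes by increasing distance from N2:
N2: 0
N34: 9  (via N2)
N3: 12  (via N2)
N24: 13  (via N2)
N39: 20  (via N2)
N20: 20  (via N3)
N16: 21  (via N3)
N18: 42  (via N20)
N22: 44  (via N20)
Shortest route: N2–N3–N20–N22 = 44 ms.

44 ms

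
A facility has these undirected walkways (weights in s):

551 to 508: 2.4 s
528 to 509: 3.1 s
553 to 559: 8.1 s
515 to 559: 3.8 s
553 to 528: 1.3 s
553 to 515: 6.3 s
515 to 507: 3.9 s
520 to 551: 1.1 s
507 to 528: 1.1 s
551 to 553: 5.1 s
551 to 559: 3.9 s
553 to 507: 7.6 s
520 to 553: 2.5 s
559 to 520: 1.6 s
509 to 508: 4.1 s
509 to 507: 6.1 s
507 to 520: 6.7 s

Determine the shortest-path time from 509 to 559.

8.5 s

Shortest distances from 509:
509: 0
528: 3.1  (via 509)
508: 4.1  (via 509)
507: 4.2  (via 528)
553: 4.4  (via 528)
551: 6.5  (via 508)
520: 6.9  (via 553)
515: 8.1  (via 507)
559: 8.5  (via 520)
Shortest route: 509–528–553–520–559 = 8.5 s.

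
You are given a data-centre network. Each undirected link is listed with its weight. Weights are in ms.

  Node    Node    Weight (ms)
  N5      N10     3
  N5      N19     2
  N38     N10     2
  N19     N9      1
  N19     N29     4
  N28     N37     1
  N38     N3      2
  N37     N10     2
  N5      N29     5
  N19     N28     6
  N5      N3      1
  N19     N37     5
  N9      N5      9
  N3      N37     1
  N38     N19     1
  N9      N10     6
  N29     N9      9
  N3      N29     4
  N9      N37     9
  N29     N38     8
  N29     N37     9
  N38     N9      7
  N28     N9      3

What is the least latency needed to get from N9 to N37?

Compare a few routes:
N9–N28–N37: 3+1 = 4
N9–N19–N37: 1+5 = 6
N9–N19–N38–N3–N37: 1+1+2+1 = 5
N9–N19–N5–N3–N37: 1+2+1+1 = 5
The minimum is 4 ms via N9–N28–N37.

4 ms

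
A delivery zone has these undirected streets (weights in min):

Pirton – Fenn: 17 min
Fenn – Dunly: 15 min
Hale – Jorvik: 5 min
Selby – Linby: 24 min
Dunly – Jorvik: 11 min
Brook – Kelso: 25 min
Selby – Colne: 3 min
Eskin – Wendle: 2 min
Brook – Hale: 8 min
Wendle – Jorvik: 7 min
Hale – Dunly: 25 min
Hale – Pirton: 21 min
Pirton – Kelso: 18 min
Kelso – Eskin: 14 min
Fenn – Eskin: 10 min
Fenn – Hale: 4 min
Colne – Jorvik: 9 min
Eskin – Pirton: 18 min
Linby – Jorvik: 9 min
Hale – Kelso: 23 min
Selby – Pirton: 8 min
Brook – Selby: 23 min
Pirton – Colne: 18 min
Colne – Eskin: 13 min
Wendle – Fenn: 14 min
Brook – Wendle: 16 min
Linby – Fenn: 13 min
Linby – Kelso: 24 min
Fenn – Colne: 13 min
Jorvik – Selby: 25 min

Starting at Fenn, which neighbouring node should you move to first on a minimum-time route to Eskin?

Eskin

Compare a few routes:
Fenn → Wendle → Eskin: 14+2 = 16
Fenn → Eskin: 10 = 10
Cheapest is Fenn → Eskin at 10 min.
So from Fenn the first move is to Eskin.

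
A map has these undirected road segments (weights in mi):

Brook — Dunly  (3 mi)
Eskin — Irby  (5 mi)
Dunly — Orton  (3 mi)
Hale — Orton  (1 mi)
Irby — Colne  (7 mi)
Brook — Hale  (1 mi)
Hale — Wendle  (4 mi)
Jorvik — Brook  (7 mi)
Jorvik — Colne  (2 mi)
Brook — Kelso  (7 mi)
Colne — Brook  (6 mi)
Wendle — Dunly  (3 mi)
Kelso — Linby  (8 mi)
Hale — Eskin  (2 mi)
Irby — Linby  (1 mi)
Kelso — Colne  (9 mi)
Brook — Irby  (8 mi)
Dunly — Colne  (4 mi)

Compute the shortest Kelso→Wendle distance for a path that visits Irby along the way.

Shortest Kelso→Irby: Kelso → Linby → Irby = 9
Best Irby to Wendle: Irby → Eskin → Hale → Wendle costing 11
Total via Irby: 9 + 11 = 20 mi.

20 mi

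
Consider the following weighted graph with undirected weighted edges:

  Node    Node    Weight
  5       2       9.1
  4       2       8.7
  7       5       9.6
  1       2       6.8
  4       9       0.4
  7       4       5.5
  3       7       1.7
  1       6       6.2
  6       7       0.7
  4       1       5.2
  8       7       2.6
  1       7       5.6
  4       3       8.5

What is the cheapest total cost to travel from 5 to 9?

Settle nodes by increasing distance from 5:
5: 0
2: 9.1  (via 5)
7: 9.6  (via 5)
6: 10.3  (via 7)
3: 11.3  (via 7)
8: 12.2  (via 7)
4: 15.1  (via 7)
1: 15.2  (via 7)
9: 15.5  (via 4)
Shortest route: 5–7–4–9 = 15.5.

15.5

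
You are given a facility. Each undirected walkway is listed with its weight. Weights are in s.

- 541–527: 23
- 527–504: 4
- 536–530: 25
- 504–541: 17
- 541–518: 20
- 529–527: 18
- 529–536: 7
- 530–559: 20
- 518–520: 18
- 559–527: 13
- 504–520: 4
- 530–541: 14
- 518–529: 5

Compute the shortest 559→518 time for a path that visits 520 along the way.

39 s

Shortest 559→520: 559 → 527 → 504 → 520 = 21
Shortest 520→518: 520 → 518 = 18
Total via 520: 21 + 18 = 39 s.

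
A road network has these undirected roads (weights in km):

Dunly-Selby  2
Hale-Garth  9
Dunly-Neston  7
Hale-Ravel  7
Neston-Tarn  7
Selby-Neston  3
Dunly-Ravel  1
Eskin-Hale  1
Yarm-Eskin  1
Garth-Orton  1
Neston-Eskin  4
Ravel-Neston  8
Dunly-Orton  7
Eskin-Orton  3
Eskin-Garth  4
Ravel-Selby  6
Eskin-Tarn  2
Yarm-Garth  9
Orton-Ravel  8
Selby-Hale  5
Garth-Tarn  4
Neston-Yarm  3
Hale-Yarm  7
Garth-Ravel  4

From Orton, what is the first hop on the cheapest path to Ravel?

Compare a few routes:
Orton → Dunly → Ravel: 7+1 = 8
Orton → Ravel: 8 = 8
Orton → Garth → Ravel: 1+4 = 5
Cheapest is Orton → Garth → Ravel at 5 km.
So from Orton the first move is to Garth.

Garth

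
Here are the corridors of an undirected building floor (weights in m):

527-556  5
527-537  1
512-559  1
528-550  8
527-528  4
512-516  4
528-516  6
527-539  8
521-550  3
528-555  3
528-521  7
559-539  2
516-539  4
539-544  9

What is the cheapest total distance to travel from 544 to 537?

18 m

Candidate routes:
544 - 539 - 527 - 537: 9+8+1 = 18
544 - 539 - 516 - 528 - 527 - 537: 9+4+6+4+1 = 24
Cheapest is 544 - 539 - 527 - 537 at 18 m.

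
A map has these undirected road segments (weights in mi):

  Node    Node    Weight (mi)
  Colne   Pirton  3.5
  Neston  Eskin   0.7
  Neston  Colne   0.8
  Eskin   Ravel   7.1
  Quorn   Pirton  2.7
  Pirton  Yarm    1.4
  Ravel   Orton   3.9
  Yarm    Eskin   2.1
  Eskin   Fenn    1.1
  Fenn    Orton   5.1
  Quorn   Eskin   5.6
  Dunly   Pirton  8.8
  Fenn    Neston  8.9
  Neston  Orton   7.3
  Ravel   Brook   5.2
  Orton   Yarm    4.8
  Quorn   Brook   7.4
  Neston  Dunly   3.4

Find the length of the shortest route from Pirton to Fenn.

4.6 mi

Compare a few routes:
Pirton - Quorn - Eskin - Fenn: 2.7+5.6+1.1 = 9.4
Pirton - Colne - Neston - Eskin - Fenn: 3.5+0.8+0.7+1.1 = 6.1
Pirton - Yarm - Eskin - Fenn: 1.4+2.1+1.1 = 4.6
Cheapest is Pirton - Yarm - Eskin - Fenn at 4.6 mi.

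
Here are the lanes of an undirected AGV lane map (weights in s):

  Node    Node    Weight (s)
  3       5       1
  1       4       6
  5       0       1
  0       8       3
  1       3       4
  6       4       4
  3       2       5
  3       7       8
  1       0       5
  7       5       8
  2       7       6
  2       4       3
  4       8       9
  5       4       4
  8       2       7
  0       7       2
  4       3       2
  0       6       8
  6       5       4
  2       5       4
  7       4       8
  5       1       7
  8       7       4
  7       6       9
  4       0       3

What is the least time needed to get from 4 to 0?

Running Dijkstra from 4:
4: 0
3: 2  (via 4)
0: 3  (via 4)
Shortest route: 4–0 = 3 s.

3 s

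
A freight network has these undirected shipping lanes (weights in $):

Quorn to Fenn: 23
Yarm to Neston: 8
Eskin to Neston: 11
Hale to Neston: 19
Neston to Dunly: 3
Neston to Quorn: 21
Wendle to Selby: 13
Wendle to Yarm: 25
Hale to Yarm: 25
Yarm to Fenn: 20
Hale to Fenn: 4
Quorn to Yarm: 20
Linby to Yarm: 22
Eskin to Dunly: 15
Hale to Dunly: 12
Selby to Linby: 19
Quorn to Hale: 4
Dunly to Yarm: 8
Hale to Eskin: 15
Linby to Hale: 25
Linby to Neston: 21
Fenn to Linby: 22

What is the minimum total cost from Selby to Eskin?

$51

Settle nodes by increasing distance from Selby:
Selby: 0
Wendle: 13  (via Selby)
Linby: 19  (via Selby)
Yarm: 38  (via Wendle)
Neston: 40  (via Linby)
Fenn: 41  (via Linby)
Dunly: 43  (via Neston)
Hale: 44  (via Linby)
Quorn: 48  (via Hale)
Eskin: 51  (via Neston)
Shortest route: Selby–Linby–Neston–Eskin = $51.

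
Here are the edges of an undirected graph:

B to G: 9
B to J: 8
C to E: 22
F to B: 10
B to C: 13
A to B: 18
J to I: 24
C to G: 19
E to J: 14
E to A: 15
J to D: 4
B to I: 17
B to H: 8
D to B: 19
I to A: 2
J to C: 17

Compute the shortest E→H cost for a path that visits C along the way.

Shortest E→C: E–C = 22
Best C to H: C–B–H costing 21
Total via C: 22 + 21 = 43.

43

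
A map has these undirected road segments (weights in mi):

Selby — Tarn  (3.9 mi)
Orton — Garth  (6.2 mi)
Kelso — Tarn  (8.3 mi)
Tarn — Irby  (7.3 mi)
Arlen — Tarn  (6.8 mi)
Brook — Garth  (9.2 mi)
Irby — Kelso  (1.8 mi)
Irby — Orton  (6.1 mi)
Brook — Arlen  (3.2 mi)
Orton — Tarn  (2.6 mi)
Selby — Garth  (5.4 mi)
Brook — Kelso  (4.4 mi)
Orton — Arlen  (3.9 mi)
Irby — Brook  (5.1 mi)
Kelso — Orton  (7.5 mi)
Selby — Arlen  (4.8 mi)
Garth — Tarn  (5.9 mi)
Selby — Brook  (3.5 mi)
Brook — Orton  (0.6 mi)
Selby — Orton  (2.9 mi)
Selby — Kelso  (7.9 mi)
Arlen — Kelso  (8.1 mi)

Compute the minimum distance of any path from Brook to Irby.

Running Dijkstra from Brook:
Brook: 0
Orton: 0.6  (via Brook)
Tarn: 3.2  (via Orton)
Arlen: 3.2  (via Brook)
Selby: 3.5  (via Brook)
Kelso: 4.4  (via Brook)
Irby: 5.1  (via Brook)
Shortest route: Brook–Irby = 5.1 mi.

5.1 mi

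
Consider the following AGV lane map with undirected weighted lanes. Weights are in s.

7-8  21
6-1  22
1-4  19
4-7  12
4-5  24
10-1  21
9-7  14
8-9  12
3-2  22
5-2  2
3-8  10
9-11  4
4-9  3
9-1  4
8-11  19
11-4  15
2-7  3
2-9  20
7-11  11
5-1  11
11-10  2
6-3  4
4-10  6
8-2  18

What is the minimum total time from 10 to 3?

Compare a few routes:
10–11–8–3: 2+19+10 = 31
10–11–9–8–3: 2+4+12+10 = 28
10–4–9–8–3: 6+3+12+10 = 31
The minimum is 28 s via 10–11–9–8–3.

28 s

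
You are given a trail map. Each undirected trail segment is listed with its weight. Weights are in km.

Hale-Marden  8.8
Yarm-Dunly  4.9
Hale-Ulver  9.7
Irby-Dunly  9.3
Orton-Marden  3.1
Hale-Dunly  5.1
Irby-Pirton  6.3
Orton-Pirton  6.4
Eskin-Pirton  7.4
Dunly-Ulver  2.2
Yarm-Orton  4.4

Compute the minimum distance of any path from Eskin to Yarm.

Compare a few routes:
Eskin - Pirton - Orton - Marden - Hale - Dunly - Yarm: 7.4+6.4+3.1+8.8+5.1+4.9 = 35.7
Eskin - Pirton - Orton - Yarm: 7.4+6.4+4.4 = 18.2
Eskin - Pirton - Irby - Dunly - Yarm: 7.4+6.3+9.3+4.9 = 27.9
The minimum is 18.2 km via Eskin - Pirton - Orton - Yarm.

18.2 km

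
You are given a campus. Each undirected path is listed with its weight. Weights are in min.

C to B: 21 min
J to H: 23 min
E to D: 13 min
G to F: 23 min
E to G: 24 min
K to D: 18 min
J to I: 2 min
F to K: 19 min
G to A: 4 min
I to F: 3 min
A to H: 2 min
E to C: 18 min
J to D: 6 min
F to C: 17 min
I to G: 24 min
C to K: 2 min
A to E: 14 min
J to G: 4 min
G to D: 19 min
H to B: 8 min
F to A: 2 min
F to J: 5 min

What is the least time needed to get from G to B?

14 min

Running Dijkstra from G:
G: 0
A: 4  (via G)
J: 4  (via G)
F: 6  (via A)
H: 6  (via A)
I: 6  (via J)
D: 10  (via J)
B: 14  (via H)
Shortest route: G → A → H → B = 14 min.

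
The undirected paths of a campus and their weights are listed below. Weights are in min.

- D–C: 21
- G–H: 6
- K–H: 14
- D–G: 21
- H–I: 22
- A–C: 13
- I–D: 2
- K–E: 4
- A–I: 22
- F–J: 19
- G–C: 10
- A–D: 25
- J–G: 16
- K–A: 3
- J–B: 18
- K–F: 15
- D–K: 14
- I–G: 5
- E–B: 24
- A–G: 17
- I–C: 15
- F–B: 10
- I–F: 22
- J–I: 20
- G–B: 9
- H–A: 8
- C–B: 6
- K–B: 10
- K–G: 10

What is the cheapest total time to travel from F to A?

Shortest distances from F:
F: 0
B: 10  (via F)
K: 15  (via F)
C: 16  (via B)
A: 18  (via K)
Shortest route: F → K → A = 18 min.

18 min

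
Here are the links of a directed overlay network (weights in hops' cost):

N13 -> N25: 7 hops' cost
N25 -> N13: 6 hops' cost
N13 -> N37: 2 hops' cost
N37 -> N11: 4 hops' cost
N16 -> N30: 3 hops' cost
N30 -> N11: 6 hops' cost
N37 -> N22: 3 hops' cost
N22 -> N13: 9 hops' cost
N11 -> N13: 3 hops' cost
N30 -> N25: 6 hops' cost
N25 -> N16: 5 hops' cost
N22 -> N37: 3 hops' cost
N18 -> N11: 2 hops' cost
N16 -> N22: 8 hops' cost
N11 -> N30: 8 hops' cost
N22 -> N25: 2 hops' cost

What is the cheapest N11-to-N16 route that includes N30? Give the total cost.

19 hops' cost

Shortest N11→N30: N11 → N30 = 8
Shortest N30→N16: N30 → N25 → N16 = 11
Total via N30: 8 + 11 = 19 hops' cost.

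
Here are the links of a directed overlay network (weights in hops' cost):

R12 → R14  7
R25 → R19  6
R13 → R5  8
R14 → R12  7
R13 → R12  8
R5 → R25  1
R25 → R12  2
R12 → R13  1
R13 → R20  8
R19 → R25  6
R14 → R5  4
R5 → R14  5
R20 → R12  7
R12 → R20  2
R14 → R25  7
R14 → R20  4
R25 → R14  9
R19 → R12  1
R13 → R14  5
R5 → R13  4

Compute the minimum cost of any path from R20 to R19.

Running Dijkstra from R20:
R20: 0
R12: 7  (via R20)
R13: 8  (via R12)
R14: 13  (via R13)
R5: 16  (via R13)
R25: 17  (via R5)
R19: 23  (via R25)
Shortest route: R20–R12–R13–R5–R25–R19 = 23 hops' cost.

23 hops' cost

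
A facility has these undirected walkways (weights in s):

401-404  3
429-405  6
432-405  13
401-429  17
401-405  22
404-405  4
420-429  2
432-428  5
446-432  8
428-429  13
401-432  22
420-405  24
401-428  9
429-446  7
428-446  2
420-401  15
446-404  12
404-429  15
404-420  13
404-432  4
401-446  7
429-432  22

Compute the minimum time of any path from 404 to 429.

10 s

Settle nodes by increasing distance from 404:
404: 0
401: 3  (via 404)
405: 4  (via 404)
432: 4  (via 404)
428: 9  (via 432)
429: 10  (via 405)
Shortest route: 404–405–429 = 10 s.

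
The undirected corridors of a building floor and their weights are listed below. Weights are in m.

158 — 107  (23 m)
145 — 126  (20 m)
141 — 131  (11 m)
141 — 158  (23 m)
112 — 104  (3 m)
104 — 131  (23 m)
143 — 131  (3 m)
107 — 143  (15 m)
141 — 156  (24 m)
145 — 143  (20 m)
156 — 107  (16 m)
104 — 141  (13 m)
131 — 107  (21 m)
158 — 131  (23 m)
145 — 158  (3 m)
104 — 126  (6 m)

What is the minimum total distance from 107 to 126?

Settle nodes by increasing distance from 107:
107: 0
143: 15  (via 107)
156: 16  (via 107)
131: 18  (via 143)
158: 23  (via 107)
145: 26  (via 158)
141: 29  (via 131)
104: 41  (via 131)
112: 44  (via 104)
126: 46  (via 145)
Shortest route: 107 → 158 → 145 → 126 = 46 m.

46 m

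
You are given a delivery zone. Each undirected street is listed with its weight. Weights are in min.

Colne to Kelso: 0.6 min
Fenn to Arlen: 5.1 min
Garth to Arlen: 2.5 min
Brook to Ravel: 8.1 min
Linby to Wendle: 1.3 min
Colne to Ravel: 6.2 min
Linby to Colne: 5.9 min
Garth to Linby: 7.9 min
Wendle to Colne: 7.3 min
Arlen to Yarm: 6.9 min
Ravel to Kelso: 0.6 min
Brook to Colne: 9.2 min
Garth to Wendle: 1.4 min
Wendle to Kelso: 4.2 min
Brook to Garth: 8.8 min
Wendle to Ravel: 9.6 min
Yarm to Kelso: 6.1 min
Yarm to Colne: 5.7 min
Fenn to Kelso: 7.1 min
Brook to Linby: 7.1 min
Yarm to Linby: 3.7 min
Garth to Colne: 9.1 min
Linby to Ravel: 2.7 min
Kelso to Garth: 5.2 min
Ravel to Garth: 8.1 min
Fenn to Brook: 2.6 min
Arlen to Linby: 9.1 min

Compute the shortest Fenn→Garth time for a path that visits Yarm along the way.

Best Fenn to Yarm: Fenn–Arlen–Yarm costing 12
Shortest Yarm→Garth: Yarm–Linby–Wendle–Garth = 6.4
Total via Yarm: 12 + 6.4 = 18.4 min.

18.4 min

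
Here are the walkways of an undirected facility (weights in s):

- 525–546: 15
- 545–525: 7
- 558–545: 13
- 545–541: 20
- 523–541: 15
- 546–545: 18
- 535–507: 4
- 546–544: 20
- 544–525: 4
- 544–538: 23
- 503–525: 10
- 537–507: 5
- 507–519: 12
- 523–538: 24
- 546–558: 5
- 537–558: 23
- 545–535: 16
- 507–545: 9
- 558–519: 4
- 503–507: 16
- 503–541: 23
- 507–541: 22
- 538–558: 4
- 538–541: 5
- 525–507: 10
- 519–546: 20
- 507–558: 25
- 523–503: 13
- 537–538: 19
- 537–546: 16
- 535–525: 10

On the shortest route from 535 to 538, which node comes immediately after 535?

507

Enumerating some paths:
535–507–519–558–538: 4+12+4+4 = 24
535–507–545–558–538: 4+9+13+4 = 30
535–507–541–538: 4+22+5 = 31
535–507–537–538: 4+5+19 = 28
The minimum is 24 s via 535–507–519–558–538.
So from 535 the first move is to 507.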